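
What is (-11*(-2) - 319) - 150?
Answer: -447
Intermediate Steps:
(-11*(-2) - 319) - 150 = (22 - 319) - 150 = -297 - 150 = -447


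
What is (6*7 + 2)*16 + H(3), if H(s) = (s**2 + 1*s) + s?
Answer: 719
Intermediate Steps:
H(s) = s**2 + 2*s (H(s) = (s**2 + s) + s = (s + s**2) + s = s**2 + 2*s)
(6*7 + 2)*16 + H(3) = (6*7 + 2)*16 + 3*(2 + 3) = (42 + 2)*16 + 3*5 = 44*16 + 15 = 704 + 15 = 719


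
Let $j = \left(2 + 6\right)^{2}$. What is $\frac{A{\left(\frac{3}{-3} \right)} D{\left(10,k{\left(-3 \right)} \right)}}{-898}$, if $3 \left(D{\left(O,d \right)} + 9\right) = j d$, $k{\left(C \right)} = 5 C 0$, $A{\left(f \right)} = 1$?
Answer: $\frac{9}{898} \approx 0.010022$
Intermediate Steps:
$k{\left(C \right)} = 0$
$j = 64$ ($j = 8^{2} = 64$)
$D{\left(O,d \right)} = -9 + \frac{64 d}{3}$
$\frac{A{\left(\frac{3}{-3} \right)} D{\left(10,k{\left(-3 \right)} \right)}}{-898} = \frac{1 \left(-9 + \frac{64}{3} \cdot 0\right)}{-898} = 1 \left(-9 + 0\right) \left(- \frac{1}{898}\right) = 1 \left(-9\right) \left(- \frac{1}{898}\right) = \left(-9\right) \left(- \frac{1}{898}\right) = \frac{9}{898}$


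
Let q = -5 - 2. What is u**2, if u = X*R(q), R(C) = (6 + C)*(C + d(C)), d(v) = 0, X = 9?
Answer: 3969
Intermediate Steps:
q = -7
R(C) = C*(6 + C) (R(C) = (6 + C)*(C + 0) = (6 + C)*C = C*(6 + C))
u = 63 (u = 9*(-7*(6 - 7)) = 9*(-7*(-1)) = 9*7 = 63)
u**2 = 63**2 = 3969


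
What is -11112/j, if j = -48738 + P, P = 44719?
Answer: 11112/4019 ≈ 2.7649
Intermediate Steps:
j = -4019 (j = -48738 + 44719 = -4019)
-11112/j = -11112/(-4019) = -11112*(-1/4019) = 11112/4019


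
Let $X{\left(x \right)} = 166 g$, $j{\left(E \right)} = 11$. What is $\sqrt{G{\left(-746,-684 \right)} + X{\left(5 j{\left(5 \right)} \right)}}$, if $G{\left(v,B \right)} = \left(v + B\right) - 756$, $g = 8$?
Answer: $i \sqrt{858} \approx 29.292 i$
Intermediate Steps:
$G{\left(v,B \right)} = -756 + B + v$ ($G{\left(v,B \right)} = \left(B + v\right) - 756 = -756 + B + v$)
$X{\left(x \right)} = 1328$ ($X{\left(x \right)} = 166 \cdot 8 = 1328$)
$\sqrt{G{\left(-746,-684 \right)} + X{\left(5 j{\left(5 \right)} \right)}} = \sqrt{\left(-756 - 684 - 746\right) + 1328} = \sqrt{-2186 + 1328} = \sqrt{-858} = i \sqrt{858}$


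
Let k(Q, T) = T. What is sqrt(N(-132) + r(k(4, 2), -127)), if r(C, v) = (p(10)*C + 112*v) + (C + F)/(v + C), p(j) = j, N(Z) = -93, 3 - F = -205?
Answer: I*sqrt(357467)/5 ≈ 119.58*I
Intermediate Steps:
F = 208 (F = 3 - 1*(-205) = 3 + 205 = 208)
r(C, v) = 10*C + 112*v + (208 + C)/(C + v) (r(C, v) = (10*C + 112*v) + (C + 208)/(v + C) = (10*C + 112*v) + (208 + C)/(C + v) = 10*C + 112*v + (208 + C)/(C + v))
sqrt(N(-132) + r(k(4, 2), -127)) = sqrt(-93 + (208 + 2 + 10*2**2 + 112*(-127)**2 + 122*2*(-127))/(2 - 127)) = sqrt(-93 + (208 + 2 + 10*4 + 112*16129 - 30988)/(-125)) = sqrt(-93 - (208 + 2 + 40 + 1806448 - 30988)/125) = sqrt(-93 - 1/125*1775710) = sqrt(-93 - 355142/25) = sqrt(-357467/25) = I*sqrt(357467)/5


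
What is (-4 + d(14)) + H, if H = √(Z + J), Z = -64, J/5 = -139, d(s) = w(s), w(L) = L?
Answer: 10 + I*√759 ≈ 10.0 + 27.55*I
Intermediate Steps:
d(s) = s
J = -695 (J = 5*(-139) = -695)
H = I*√759 (H = √(-64 - 695) = √(-759) = I*√759 ≈ 27.55*I)
(-4 + d(14)) + H = (-4 + 14) + I*√759 = 10 + I*√759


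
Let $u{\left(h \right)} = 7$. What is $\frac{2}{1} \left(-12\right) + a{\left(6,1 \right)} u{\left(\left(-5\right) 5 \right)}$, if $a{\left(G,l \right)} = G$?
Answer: $18$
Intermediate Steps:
$\frac{2}{1} \left(-12\right) + a{\left(6,1 \right)} u{\left(\left(-5\right) 5 \right)} = \frac{2}{1} \left(-12\right) + 6 \cdot 7 = 2 \cdot 1 \left(-12\right) + 42 = 2 \left(-12\right) + 42 = -24 + 42 = 18$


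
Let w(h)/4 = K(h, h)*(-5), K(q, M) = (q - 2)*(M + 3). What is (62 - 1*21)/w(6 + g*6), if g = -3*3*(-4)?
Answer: -41/990000 ≈ -4.1414e-5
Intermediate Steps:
g = 36 (g = -9*(-4) = 36)
K(q, M) = (-2 + q)*(3 + M)
w(h) = 120 - 20*h - 20*h² (w(h) = 4*((-6 - 2*h + 3*h + h*h)*(-5)) = 4*((-6 - 2*h + 3*h + h²)*(-5)) = 4*((-6 + h + h²)*(-5)) = 4*(30 - 5*h - 5*h²) = 120 - 20*h - 20*h²)
(62 - 1*21)/w(6 + g*6) = (62 - 1*21)/(120 - 20*(6 + 36*6) - 20*(6 + 36*6)²) = (62 - 21)/(120 - 20*(6 + 216) - 20*(6 + 216)²) = 41/(120 - 20*222 - 20*222²) = 41/(120 - 4440 - 20*49284) = 41/(120 - 4440 - 985680) = 41/(-990000) = 41*(-1/990000) = -41/990000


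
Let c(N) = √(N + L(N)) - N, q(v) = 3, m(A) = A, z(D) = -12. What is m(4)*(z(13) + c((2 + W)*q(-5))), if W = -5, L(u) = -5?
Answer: -12 + 4*I*√14 ≈ -12.0 + 14.967*I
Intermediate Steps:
c(N) = √(-5 + N) - N (c(N) = √(N - 5) - N = √(-5 + N) - N)
m(4)*(z(13) + c((2 + W)*q(-5))) = 4*(-12 + (√(-5 + (2 - 5)*3) - (2 - 5)*3)) = 4*(-12 + (√(-5 - 3*3) - (-3)*3)) = 4*(-12 + (√(-5 - 9) - 1*(-9))) = 4*(-12 + (√(-14) + 9)) = 4*(-12 + (I*√14 + 9)) = 4*(-12 + (9 + I*√14)) = 4*(-3 + I*√14) = -12 + 4*I*√14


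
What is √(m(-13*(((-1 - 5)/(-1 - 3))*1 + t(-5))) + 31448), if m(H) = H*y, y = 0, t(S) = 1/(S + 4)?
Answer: 2*√7862 ≈ 177.34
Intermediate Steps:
t(S) = 1/(4 + S)
m(H) = 0 (m(H) = H*0 = 0)
√(m(-13*(((-1 - 5)/(-1 - 3))*1 + t(-5))) + 31448) = √(0 + 31448) = √31448 = 2*√7862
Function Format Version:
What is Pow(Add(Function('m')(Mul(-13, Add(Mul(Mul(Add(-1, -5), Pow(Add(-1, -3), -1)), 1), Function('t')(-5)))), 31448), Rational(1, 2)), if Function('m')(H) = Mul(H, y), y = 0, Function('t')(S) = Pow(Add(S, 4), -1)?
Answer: Mul(2, Pow(7862, Rational(1, 2))) ≈ 177.34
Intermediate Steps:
Function('t')(S) = Pow(Add(4, S), -1)
Function('m')(H) = 0 (Function('m')(H) = Mul(H, 0) = 0)
Pow(Add(Function('m')(Mul(-13, Add(Mul(Mul(Add(-1, -5), Pow(Add(-1, -3), -1)), 1), Function('t')(-5)))), 31448), Rational(1, 2)) = Pow(Add(0, 31448), Rational(1, 2)) = Pow(31448, Rational(1, 2)) = Mul(2, Pow(7862, Rational(1, 2)))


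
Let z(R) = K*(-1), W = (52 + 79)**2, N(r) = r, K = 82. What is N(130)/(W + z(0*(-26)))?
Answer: 130/17079 ≈ 0.0076117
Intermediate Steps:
W = 17161 (W = 131**2 = 17161)
z(R) = -82 (z(R) = 82*(-1) = -82)
N(130)/(W + z(0*(-26))) = 130/(17161 - 82) = 130/17079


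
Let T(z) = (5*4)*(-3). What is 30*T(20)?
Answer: -1800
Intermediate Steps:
T(z) = -60 (T(z) = 20*(-3) = -60)
30*T(20) = 30*(-60) = -1800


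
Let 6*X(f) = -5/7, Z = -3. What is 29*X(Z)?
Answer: -145/42 ≈ -3.4524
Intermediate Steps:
X(f) = -5/42 (X(f) = (-5/7)/6 = (-5*⅐)/6 = (⅙)*(-5/7) = -5/42)
29*X(Z) = 29*(-5/42) = -145/42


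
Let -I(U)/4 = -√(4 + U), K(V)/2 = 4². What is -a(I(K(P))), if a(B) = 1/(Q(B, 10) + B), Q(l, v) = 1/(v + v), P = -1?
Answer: -20/481 ≈ -0.041580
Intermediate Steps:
Q(l, v) = 1/(2*v)
K(V) = 32 (K(V) = 2*4² = 2*16 = 32)
I(U) = 4*√(4 + U) (I(U) = -(-4)*√(4 + U) = 4*√(4 + U))
a(B) = 1/(1/20 + B) (a(B) = 1/((½)/10 + B) = 1/((½)*(⅒) + B) = 1/(1/20 + B))
-a(I(K(P))) = -20/(1 + 20*(4*√(4 + 32))) = -20/(1 + 20*(4*√36)) = -20/(1 + 20*(4*6)) = -20/(1 + 20*24) = -20/(1 + 480) = -20/481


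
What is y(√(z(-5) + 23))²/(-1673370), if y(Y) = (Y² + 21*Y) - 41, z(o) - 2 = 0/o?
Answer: -7921/1673370 ≈ -0.0047336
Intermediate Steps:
z(o) = 2 (z(o) = 2 + 0/o = 2 + 0 = 2)
y(Y) = -41 + Y² + 21*Y
y(√(z(-5) + 23))²/(-1673370) = (-41 + (√(2 + 23))² + 21*√(2 + 23))²/(-1673370) = (-41 + (√25)² + 21*√25)²*(-1/1673370) = (-41 + 5² + 21*5)²*(-1/1673370) = (-41 + 25 + 105)²*(-1/1673370) = 89²*(-1/1673370) = 7921*(-1/1673370) = -7921/1673370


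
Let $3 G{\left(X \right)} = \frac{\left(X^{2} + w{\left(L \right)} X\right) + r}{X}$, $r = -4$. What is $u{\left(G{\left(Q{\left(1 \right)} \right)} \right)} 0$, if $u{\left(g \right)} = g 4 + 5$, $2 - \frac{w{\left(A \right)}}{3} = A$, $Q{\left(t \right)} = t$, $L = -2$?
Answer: $0$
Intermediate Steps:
$w{\left(A \right)} = 6 - 3 A$
$G{\left(X \right)} = \frac{-4 + X^{2} + 12 X}{3 X}$ ($G{\left(X \right)} = \frac{\left(\left(X^{2} + \left(6 - -6\right) X\right) - 4\right) \frac{1}{X}}{3} = \frac{\left(\left(X^{2} + \left(6 + 6\right) X\right) - 4\right) \frac{1}{X}}{3} = \frac{\left(\left(X^{2} + 12 X\right) - 4\right) \frac{1}{X}}{3} = \frac{\left(-4 + X^{2} + 12 X\right) \frac{1}{X}}{3} = \frac{\frac{1}{X} \left(-4 + X^{2} + 12 X\right)}{3} = \frac{-4 + X^{2} + 12 X}{3 X}$)
$u{\left(g \right)} = 5 + 4 g$ ($u{\left(g \right)} = 4 g + 5 = 5 + 4 g$)
$u{\left(G{\left(Q{\left(1 \right)} \right)} \right)} 0 = \left(5 + 4 \frac{-4 + 1 \left(12 + 1\right)}{3 \cdot 1}\right) 0 = \left(5 + 4 \cdot \frac{1}{3} \cdot 1 \left(-4 + 1 \cdot 13\right)\right) 0 = \left(5 + 4 \cdot \frac{1}{3} \cdot 1 \left(-4 + 13\right)\right) 0 = \left(5 + 4 \cdot \frac{1}{3} \cdot 1 \cdot 9\right) 0 = \left(5 + 4 \cdot 3\right) 0 = \left(5 + 12\right) 0 = 17 \cdot 0 = 0$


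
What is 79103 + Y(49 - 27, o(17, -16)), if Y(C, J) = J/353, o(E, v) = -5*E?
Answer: 27923274/353 ≈ 79103.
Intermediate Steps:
Y(C, J) = J/353 (Y(C, J) = J*(1/353) = J/353)
79103 + Y(49 - 27, o(17, -16)) = 79103 + (-5*17)/353 = 79103 + (1/353)*(-85) = 79103 - 85/353 = 27923274/353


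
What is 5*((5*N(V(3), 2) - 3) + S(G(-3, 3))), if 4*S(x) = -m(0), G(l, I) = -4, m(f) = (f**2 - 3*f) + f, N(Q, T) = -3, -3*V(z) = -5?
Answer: -90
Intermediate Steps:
V(z) = 5/3 (V(z) = -1/3*(-5) = 5/3)
m(f) = f**2 - 2*f
S(x) = 0 (S(x) = (-0*(-2 + 0))/4 = (-0*(-2))/4 = (-1*0)/4 = (1/4)*0 = 0)
5*((5*N(V(3), 2) - 3) + S(G(-3, 3))) = 5*((5*(-3) - 3) + 0) = 5*((-15 - 3) + 0) = 5*(-18 + 0) = 5*(-18) = -90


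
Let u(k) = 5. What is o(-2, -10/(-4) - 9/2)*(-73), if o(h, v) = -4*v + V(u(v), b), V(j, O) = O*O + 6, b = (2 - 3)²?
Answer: -1095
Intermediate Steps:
b = 1 (b = (-1)² = 1)
V(j, O) = 6 + O² (V(j, O) = O² + 6 = 6 + O²)
o(h, v) = 7 - 4*v (o(h, v) = -4*v + (6 + 1²) = -4*v + (6 + 1) = -4*v + 7 = 7 - 4*v)
o(-2, -10/(-4) - 9/2)*(-73) = (7 - 4*(-10/(-4) - 9/2))*(-73) = (7 - 4*(-10*(-¼) - 9*½))*(-73) = (7 - 4*(5/2 - 9/2))*(-73) = (7 - 4*(-2))*(-73) = (7 + 8)*(-73) = 15*(-73) = -1095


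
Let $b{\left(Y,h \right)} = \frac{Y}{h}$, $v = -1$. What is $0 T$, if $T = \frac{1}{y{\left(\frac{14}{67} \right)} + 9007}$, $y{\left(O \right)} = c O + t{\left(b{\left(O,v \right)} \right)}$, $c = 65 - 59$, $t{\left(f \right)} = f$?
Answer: $0$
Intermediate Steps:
$c = 6$
$y{\left(O \right)} = 5 O$ ($y{\left(O \right)} = 6 O + \frac{O}{-1} = 6 O + O \left(-1\right) = 6 O - O = 5 O$)
$T = \frac{67}{603539}$ ($T = \frac{1}{5 \cdot \frac{14}{67} + 9007} = \frac{1}{\frac{70}{67} + 9007} = \frac{1}{\frac{603539}{67}} = \frac{67}{603539} \approx 0.00011101$)
$0 T = 0 \cdot \frac{67}{603539} = 0$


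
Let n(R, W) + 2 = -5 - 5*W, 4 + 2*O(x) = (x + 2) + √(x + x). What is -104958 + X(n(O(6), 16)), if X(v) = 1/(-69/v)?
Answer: -2414005/23 ≈ -1.0496e+5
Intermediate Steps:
O(x) = -1 + x/2 + √2*√x/2 (O(x) = -2 + ((x + 2) + √(x + x))/2 = -2 + ((2 + x) + √(2*x))/2 = -2 + ((2 + x) + √2*√x)/2 = -2 + (2 + x + √2*√x)/2 = -2 + (1 + x/2 + √2*√x/2) = -1 + x/2 + √2*√x/2)
n(R, W) = -7 - 5*W (n(R, W) = -2 + (-5 - 5*W) = -7 - 5*W)
X(v) = -v/69
-104958 + X(n(O(6), 16)) = -104958 - (-7 - 5*16)/69 = -104958 - (-7 - 80)/69 = -104958 - 1/69*(-87) = -104958 + 29/23 = -2414005/23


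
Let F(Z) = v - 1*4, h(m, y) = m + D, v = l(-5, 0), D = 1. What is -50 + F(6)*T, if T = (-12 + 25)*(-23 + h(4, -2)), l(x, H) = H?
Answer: 886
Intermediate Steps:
v = 0
h(m, y) = 1 + m (h(m, y) = m + 1 = 1 + m)
F(Z) = -4 (F(Z) = 0 - 1*4 = 0 - 4 = -4)
T = -234 (T = (-12 + 25)*(-23 + (1 + 4)) = 13*(-23 + 5) = 13*(-18) = -234)
-50 + F(6)*T = -50 - 4*(-234) = -50 + 936 = 886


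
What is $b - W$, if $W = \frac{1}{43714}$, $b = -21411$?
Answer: $- \frac{935960455}{43714} \approx -21411.0$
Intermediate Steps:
$W = \frac{1}{43714} \approx 2.2876 \cdot 10^{-5}$
$b - W = -21411 - \frac{1}{43714} = - \frac{935960455}{43714}$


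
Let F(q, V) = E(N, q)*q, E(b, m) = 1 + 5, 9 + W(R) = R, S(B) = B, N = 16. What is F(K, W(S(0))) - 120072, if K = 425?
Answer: -117522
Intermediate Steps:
W(R) = -9 + R
E(b, m) = 6
F(q, V) = 6*q
F(K, W(S(0))) - 120072 = 6*425 - 120072 = 2550 - 120072 = -117522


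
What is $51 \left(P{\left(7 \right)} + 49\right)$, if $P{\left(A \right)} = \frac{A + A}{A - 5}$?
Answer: $2856$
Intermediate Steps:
$P{\left(A \right)} = \frac{2 A}{-5 + A}$
$51 \left(P{\left(7 \right)} + 49\right) = 51 \left(2 \cdot 7 \frac{1}{-5 + 7} + 49\right) = 51 \left(2 \cdot 7 \cdot \frac{1}{2} + 49\right) = 51 \left(7 + 49\right) = 51 \cdot 56 = 2856$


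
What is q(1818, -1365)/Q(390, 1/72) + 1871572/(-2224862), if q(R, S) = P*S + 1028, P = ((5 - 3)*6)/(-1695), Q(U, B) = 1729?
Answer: -2757465894/11439127973 ≈ -0.24106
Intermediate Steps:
P = -4/565 (P = (2*6)*(-1/1695) = 12*(-1/1695) = -4/565 ≈ -0.0070796)
q(R, S) = 1028 - 4*S/565 (q(R, S) = -4*S/565 + 1028 = 1028 - 4*S/565)
q(1818, -1365)/Q(390, 1/72) + 1871572/(-2224862) = (1028 - 4/565*(-1365))/1729 + 1871572/(-2224862) = (1028 + 1092/113)*(1/1729) + 1871572*(-1/2224862) = (117256/113)*(1/1729) - 935786/1112431 = 117256/195377 - 935786/1112431 = -2757465894/11439127973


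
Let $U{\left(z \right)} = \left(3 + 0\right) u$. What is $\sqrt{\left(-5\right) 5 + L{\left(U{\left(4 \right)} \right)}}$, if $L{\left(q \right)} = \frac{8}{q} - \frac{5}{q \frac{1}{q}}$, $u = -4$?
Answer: $\frac{2 i \sqrt{69}}{3} \approx 5.5378 i$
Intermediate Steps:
$U{\left(z \right)} = -12$ ($U{\left(z \right)} = \left(3 + 0\right) \left(-4\right) = 3 \left(-4\right) = -12$)
$L{\left(q \right)} = -5 + \frac{8}{q}$ ($L{\left(q \right)} = \frac{8}{q} - \frac{5}{1} = \frac{8}{q} - 5 = -5 + \frac{8}{q}$)
$\sqrt{\left(-5\right) 5 + L{\left(U{\left(4 \right)} \right)}} = \sqrt{\left(-5\right) 5 - \left(5 - \frac{8}{-12}\right)} = \sqrt{-25 + \left(-5 + 8 \left(- \frac{1}{12}\right)\right)} = \sqrt{-25 - \frac{17}{3}} = \sqrt{- \frac{92}{3}} = \frac{2 i \sqrt{69}}{3}$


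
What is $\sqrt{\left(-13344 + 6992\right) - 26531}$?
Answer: $i \sqrt{32883} \approx 181.34 i$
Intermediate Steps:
$\sqrt{\left(-13344 + 6992\right) - 26531} = \sqrt{-6352 - 26531} = \sqrt{-32883} = i \sqrt{32883}$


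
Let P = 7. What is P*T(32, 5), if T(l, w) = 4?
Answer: 28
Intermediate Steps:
P*T(32, 5) = 7*4 = 28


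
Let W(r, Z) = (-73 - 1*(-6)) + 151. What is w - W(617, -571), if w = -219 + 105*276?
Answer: 28677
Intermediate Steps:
w = 28761 (w = -219 + 28980 = 28761)
W(r, Z) = 84 (W(r, Z) = (-73 + 6) + 151 = -67 + 151 = 84)
w - W(617, -571) = 28761 - 1*84 = 28761 - 84 = 28677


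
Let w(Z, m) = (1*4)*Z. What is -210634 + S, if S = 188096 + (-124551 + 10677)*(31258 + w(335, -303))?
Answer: -3712087190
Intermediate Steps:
w(Z, m) = 4*Z
S = -3711876556 (S = 188096 + (-124551 + 10677)*(31258 + 4*335) = 188096 - 113874*(31258 + 1340) = 188096 - 113874*32598 = 188096 - 3712064652 = -3711876556)
-210634 + S = -210634 - 3711876556 = -3712087190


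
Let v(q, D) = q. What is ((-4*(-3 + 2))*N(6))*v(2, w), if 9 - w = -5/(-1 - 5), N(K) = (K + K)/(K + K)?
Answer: 8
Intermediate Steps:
N(K) = 1 (N(K) = (2*K)/((2*K)) = (2*K)*(1/(2*K)) = 1)
w = 49/6 (w = 9 - (-5)/(-1 - 5) = 9 - (-5)/(-6) = 9 - (-5)*(-1)/6 = 9 - 1*⅚ = 9 - ⅚ = 49/6 ≈ 8.1667)
((-4*(-3 + 2))*N(6))*v(2, w) = (-4*(-3 + 2)*1)*2 = (-4*(-1)*1)*2 = (4*1)*2 = 4*2 = 8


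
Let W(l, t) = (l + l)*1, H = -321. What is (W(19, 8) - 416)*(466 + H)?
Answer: -54810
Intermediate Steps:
W(l, t) = 2*l (W(l, t) = (2*l)*1 = 2*l)
(W(19, 8) - 416)*(466 + H) = (2*19 - 416)*(466 - 321) = (38 - 416)*145 = -378*145 = -54810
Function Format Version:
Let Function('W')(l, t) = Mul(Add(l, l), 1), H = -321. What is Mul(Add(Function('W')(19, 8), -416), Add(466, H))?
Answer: -54810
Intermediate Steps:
Function('W')(l, t) = Mul(2, l) (Function('W')(l, t) = Mul(Mul(2, l), 1) = Mul(2, l))
Mul(Add(Function('W')(19, 8), -416), Add(466, H)) = Mul(Add(Mul(2, 19), -416), Add(466, -321)) = Mul(Add(38, -416), 145) = Mul(-378, 145) = -54810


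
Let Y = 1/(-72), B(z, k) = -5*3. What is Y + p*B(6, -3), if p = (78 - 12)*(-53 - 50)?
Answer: 7341839/72 ≈ 1.0197e+5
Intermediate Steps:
B(z, k) = -15
Y = -1/72 ≈ -0.013889
p = -6798 (p = 66*(-103) = -6798)
Y + p*B(6, -3) = -1/72 - 6798*(-15) = -1/72 + 101970 = 7341839/72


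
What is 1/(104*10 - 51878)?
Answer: -1/50838 ≈ -1.9670e-5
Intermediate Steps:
1/(104*10 - 51878) = 1/(1040 - 51878) = 1/(-50838) = -1/50838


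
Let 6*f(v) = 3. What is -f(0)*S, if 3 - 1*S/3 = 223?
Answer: 330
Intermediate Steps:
S = -660 (S = 9 - 3*223 = 9 - 669 = -660)
f(v) = 1/2 (f(v) = (1/6)*3 = 1/2)
-f(0)*S = -(-660)/2 = -1*(-330) = 330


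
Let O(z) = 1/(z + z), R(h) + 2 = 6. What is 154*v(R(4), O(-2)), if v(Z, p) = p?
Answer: -77/2 ≈ -38.500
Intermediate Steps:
R(h) = 4 (R(h) = -2 + 6 = 4)
O(z) = 1/(2*z)
154*v(R(4), O(-2)) = 154*((1/2)/(-2)) = 154*((1/2)*(-1/2)) = 154*(-1/4) = -77/2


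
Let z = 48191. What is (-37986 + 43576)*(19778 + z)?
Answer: 379946710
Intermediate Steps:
(-37986 + 43576)*(19778 + z) = (-37986 + 43576)*(19778 + 48191) = 5590*67969 = 379946710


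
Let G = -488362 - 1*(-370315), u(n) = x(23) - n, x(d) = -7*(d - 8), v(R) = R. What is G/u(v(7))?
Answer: 118047/112 ≈ 1054.0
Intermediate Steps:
x(d) = 56 - 7*d (x(d) = -7*(-8 + d) = 56 - 7*d)
u(n) = -105 - n (u(n) = (56 - 7*23) - n = (56 - 161) - n = -105 - n)
G = -118047 (G = -488362 + 370315 = -118047)
G/u(v(7)) = -118047/(-105 - 1*7) = -118047/(-105 - 7) = -118047/(-112) = -118047*(-1/112) = 118047/112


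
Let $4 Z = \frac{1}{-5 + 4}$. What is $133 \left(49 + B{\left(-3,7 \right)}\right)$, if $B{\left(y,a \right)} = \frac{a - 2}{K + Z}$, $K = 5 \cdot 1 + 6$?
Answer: $\frac{282891}{43} \approx 6578.9$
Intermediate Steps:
$K = 11$ ($K = 5 + 6 = 11$)
$Z = - \frac{1}{4}$ ($Z = \frac{1}{4 \left(-5 + 4\right)} = \frac{1}{4 \left(-1\right)} = \frac{1}{4} \left(-1\right) = - \frac{1}{4} \approx -0.25$)
$B{\left(y,a \right)} = - \frac{8}{43} + \frac{4 a}{43}$ ($B{\left(y,a \right)} = \frac{a - 2}{11 - \frac{1}{4}} = \frac{-2 + a}{\frac{43}{4}} = \left(-2 + a\right) \frac{4}{43} = - \frac{8}{43} + \frac{4 a}{43}$)
$133 \left(49 + B{\left(-3,7 \right)}\right) = 133 \left(49 + \left(- \frac{8}{43} + \frac{4}{43} \cdot 7\right)\right) = 133 \left(49 + \left(- \frac{8}{43} + \frac{28}{43}\right)\right) = 133 \left(49 + \frac{20}{43}\right) = 133 \cdot \frac{2127}{43} = \frac{282891}{43}$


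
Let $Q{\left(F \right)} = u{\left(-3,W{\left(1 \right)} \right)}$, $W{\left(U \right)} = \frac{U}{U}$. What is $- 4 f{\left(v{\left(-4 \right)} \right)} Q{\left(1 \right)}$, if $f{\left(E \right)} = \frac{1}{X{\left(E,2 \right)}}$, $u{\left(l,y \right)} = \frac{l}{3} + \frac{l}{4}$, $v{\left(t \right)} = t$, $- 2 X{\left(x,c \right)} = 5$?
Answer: $- \frac{14}{5} \approx -2.8$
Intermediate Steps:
$X{\left(x,c \right)} = - \frac{5}{2}$ ($X{\left(x,c \right)} = \left(- \frac{1}{2}\right) 5 = - \frac{5}{2}$)
$W{\left(U \right)} = 1$
$u{\left(l,y \right)} = \frac{7 l}{12}$ ($u{\left(l,y \right)} = l \frac{1}{3} + l \frac{1}{4} = \frac{l}{3} + \frac{l}{4} = \frac{7 l}{12}$)
$Q{\left(F \right)} = - \frac{7}{4}$ ($Q{\left(F \right)} = \frac{7}{12} \left(-3\right) = - \frac{7}{4}$)
$f{\left(E \right)} = - \frac{2}{5}$ ($f{\left(E \right)} = \frac{1}{- \frac{5}{2}} = - \frac{2}{5}$)
$- 4 f{\left(v{\left(-4 \right)} \right)} Q{\left(1 \right)} = \left(-4\right) \left(- \frac{2}{5}\right) \left(- \frac{7}{4}\right) = \frac{8}{5} \left(- \frac{7}{4}\right) = - \frac{14}{5}$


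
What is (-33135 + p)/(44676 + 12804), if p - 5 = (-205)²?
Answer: 593/3832 ≈ 0.15475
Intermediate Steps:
p = 42030 (p = 5 + (-205)² = 5 + 42025 = 42030)
(-33135 + p)/(44676 + 12804) = (-33135 + 42030)/(44676 + 12804) = 8895/57480 = 8895*(1/57480) = 593/3832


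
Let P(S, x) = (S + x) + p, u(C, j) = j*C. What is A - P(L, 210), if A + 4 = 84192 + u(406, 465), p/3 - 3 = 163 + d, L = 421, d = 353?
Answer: 270790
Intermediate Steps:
p = 1557 (p = 9 + 3*(163 + 353) = 9 + 3*516 = 9 + 1548 = 1557)
u(C, j) = C*j
P(S, x) = 1557 + S + x (P(S, x) = (S + x) + 1557 = 1557 + S + x)
A = 272978 (A = -4 + (84192 + 406*465) = -4 + (84192 + 188790) = -4 + 272982 = 272978)
A - P(L, 210) = 272978 - (1557 + 421 + 210) = 272978 - 1*2188 = 272978 - 2188 = 270790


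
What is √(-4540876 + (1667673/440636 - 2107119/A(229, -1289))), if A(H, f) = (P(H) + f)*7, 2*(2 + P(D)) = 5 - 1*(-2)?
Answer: I*√1192985755648929930073/16209110 ≈ 2130.9*I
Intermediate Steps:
P(D) = 3/2 (P(D) = -2 + (5 - 1*(-2))/2 = -2 + (5 + 2)/2 = -2 + (½)*7 = -2 + 7/2 = 3/2)
A(H, f) = 21/2 + 7*f (A(H, f) = (3/2 + f)*7 = 21/2 + 7*f)
√(-4540876 + (1667673/440636 - 2107119/A(229, -1289))) = √(-4540876 + (1667673/440636 - 2107119/(21/2 + 7*(-1289)))) = √(-4540876 + (1667673*(1/440636) - 2107119/(21/2 - 9023))) = √(-4540876 + (238239/62948 - 2107119/(-18025/2))) = √(-4540876 + (238239/62948 - 2107119*(-2/18025))) = √(-4540876 + (238239/62948 + 602034/2575)) = √(-4540876 + 38510301657/162091100) = √(-735997075501943/162091100) = I*√1192985755648929930073/16209110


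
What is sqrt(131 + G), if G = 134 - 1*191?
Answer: sqrt(74) ≈ 8.6023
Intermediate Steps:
G = -57 (G = 134 - 191 = -57)
sqrt(131 + G) = sqrt(131 - 57) = sqrt(74)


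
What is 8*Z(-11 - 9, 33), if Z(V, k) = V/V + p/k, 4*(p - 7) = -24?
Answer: 272/33 ≈ 8.2424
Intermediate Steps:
p = 1 (p = 7 + (¼)*(-24) = 7 - 6 = 1)
Z(V, k) = 1 + 1/k (Z(V, k) = V/V + 1/k = 1 + 1/k)
8*Z(-11 - 9, 33) = 8*((1 + 33)/33) = 8*((1/33)*34) = 8*(34/33) = 272/33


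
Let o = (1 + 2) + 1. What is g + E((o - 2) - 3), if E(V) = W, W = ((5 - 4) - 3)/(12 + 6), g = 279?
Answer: 2510/9 ≈ 278.89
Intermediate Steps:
o = 4 (o = 3 + 1 = 4)
W = -⅑ (W = (1 - 3)/18 = -2*1/18 = -⅑ ≈ -0.11111)
E(V) = -⅑
g + E((o - 2) - 3) = 279 - ⅑ = 2510/9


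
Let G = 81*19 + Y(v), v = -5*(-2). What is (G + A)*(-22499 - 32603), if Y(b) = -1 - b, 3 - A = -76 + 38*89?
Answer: 97806050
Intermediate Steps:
A = -3303 (A = 3 - (-76 + 38*89) = 3 - (-76 + 3382) = 3 - 1*3306 = 3 - 3306 = -3303)
v = 10
G = 1528 (G = 81*19 + (-1 - 1*10) = 1539 + (-1 - 10) = 1539 - 11 = 1528)
(G + A)*(-22499 - 32603) = (1528 - 3303)*(-22499 - 32603) = -1775*(-55102) = 97806050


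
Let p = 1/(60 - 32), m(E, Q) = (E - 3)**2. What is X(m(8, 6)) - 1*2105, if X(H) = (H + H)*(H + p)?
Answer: -11945/14 ≈ -853.21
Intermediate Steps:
m(E, Q) = (-3 + E)**2
p = 1/28 ≈ 0.035714
X(H) = 2*H*(1/28 + H) (X(H) = (H + H)*(H + 1/28) = (2*H)*(1/28 + H) = 2*H*(1/28 + H))
X(m(8, 6)) - 1*2105 = (-3 + 8)**2*(1 + 28*(-3 + 8)**2)/14 - 1*2105 = (1/14)*5**2*(1 + 28*5**2) - 2105 = (1/14)*25*(1 + 28*25) - 2105 = (1/14)*25*(1 + 700) - 2105 = (1/14)*25*701 - 2105 = 17525/14 - 2105 = -11945/14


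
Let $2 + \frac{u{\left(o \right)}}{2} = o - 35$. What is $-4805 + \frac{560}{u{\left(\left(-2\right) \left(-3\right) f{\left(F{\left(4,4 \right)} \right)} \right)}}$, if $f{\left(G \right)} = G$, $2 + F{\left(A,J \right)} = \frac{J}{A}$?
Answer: $- \frac{206895}{43} \approx -4811.5$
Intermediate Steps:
$F{\left(A,J \right)} = -2 + \frac{J}{A}$
$u{\left(o \right)} = -74 + 2 o$ ($u{\left(o \right)} = -4 + 2 \left(o - 35\right) = -4 + 2 \left(-35 + o\right) = -4 + \left(-70 + 2 o\right) = -74 + 2 o$)
$-4805 + \frac{560}{u{\left(\left(-2\right) \left(-3\right) f{\left(F{\left(4,4 \right)} \right)} \right)}} = -4805 + \frac{560}{-74 + 2 \left(-2\right) \left(-3\right) \left(-2 + \frac{4}{4}\right)} = -4805 + \frac{560}{-74 + 2 \cdot 6 \left(-2 + 4 \cdot \frac{1}{4}\right)} = -4805 + \frac{560}{-74 + 2 \cdot 6 \left(-2 + 1\right)} = -4805 + \frac{560}{-74 + 2 \cdot 6 \left(-1\right)} = -4805 + \frac{560}{-74 + 2 \left(-6\right)} = -4805 + \frac{560}{-74 - 12} = -4805 + \frac{560}{-86} = -4805 + 560 \left(- \frac{1}{86}\right) = -4805 - \frac{280}{43} = - \frac{206895}{43}$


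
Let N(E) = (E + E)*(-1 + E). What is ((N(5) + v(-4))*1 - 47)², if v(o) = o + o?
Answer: 225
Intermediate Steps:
v(o) = 2*o
N(E) = 2*E*(-1 + E) (N(E) = (2*E)*(-1 + E) = 2*E*(-1 + E))
((N(5) + v(-4))*1 - 47)² = ((2*5*(-1 + 5) + 2*(-4))*1 - 47)² = ((2*5*4 - 8)*1 - 47)² = ((40 - 8)*1 - 47)² = (32*1 - 47)² = (32 - 47)² = (-15)² = 225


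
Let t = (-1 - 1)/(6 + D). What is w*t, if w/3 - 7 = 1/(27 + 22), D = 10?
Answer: -129/49 ≈ -2.6327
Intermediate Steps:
w = 1032/49 (w = 21 + 3/(27 + 22) = 21 + 3/49 = 1032/49 ≈ 21.061)
t = -⅛ (t = (-1 - 1)/(6 + 10) = -2/16 = -2*1/16 = -⅛ ≈ -0.12500)
w*t = (1032/49)*(-⅛) = -129/49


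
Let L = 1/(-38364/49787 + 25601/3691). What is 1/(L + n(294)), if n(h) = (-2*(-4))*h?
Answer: 1132995463/2664989092793 ≈ 0.00042514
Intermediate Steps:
n(h) = 8*h
L = 183763817/1132995463 (L = 1/(-38364*1/49787 + 25601*(1/3691)) = 1/(-38364/49787 + 25601/3691) = 1/(1132995463/183763817) = 183763817/1132995463 ≈ 0.16219)
1/(L + n(294)) = 1/(183763817/1132995463 + 8*294) = 1/(183763817/1132995463 + 2352) = 1/(2664989092793/1132995463) = 1132995463/2664989092793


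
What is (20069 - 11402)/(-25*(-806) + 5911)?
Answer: 2889/8687 ≈ 0.33257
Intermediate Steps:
(20069 - 11402)/(-25*(-806) + 5911) = 8667/(20150 + 5911) = 8667/26061 = 8667*(1/26061) = 2889/8687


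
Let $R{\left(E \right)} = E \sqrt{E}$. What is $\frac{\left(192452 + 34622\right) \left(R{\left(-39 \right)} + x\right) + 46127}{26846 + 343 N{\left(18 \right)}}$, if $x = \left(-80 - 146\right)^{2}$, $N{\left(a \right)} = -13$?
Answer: $\frac{11598077751}{22387} - \frac{8855886 i \sqrt{39}}{22387} \approx 5.1807 \cdot 10^{5} - 2470.4 i$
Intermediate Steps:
$R{\left(E \right)} = E^{\frac{3}{2}}$
$x = 51076$ ($x = \left(-226\right)^{2} = 51076$)
$\frac{\left(192452 + 34622\right) \left(R{\left(-39 \right)} + x\right) + 46127}{26846 + 343 N{\left(18 \right)}} = \frac{\left(192452 + 34622\right) \left(\left(-39\right)^{\frac{3}{2}} + 51076\right) + 46127}{26846 + 343 \left(-13\right)} = \frac{227074 \left(- 39 i \sqrt{39} + 51076\right) + 46127}{26846 - 4459} = \frac{227074 \left(51076 - 39 i \sqrt{39}\right) + 46127}{22387} = \left(\left(11598031624 - 8855886 i \sqrt{39}\right) + 46127\right) \frac{1}{22387} = \left(11598077751 - 8855886 i \sqrt{39}\right) \frac{1}{22387} = \frac{11598077751}{22387} - \frac{8855886 i \sqrt{39}}{22387}$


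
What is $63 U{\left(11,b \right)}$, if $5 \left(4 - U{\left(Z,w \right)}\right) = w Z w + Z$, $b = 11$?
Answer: $- \frac{83286}{5} \approx -16657.0$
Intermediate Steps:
$U{\left(Z,w \right)} = 4 - \frac{Z}{5} - \frac{Z w^{2}}{5}$ ($U{\left(Z,w \right)} = 4 - \frac{w Z w + Z}{5} = 4 - \frac{Z w w + Z}{5} = 4 - \frac{Z w^{2} + Z}{5} = 4 - \frac{Z + Z w^{2}}{5} = 4 - \left(\frac{Z}{5} + \frac{Z w^{2}}{5}\right) = 4 - \frac{Z}{5} - \frac{Z w^{2}}{5}$)
$63 U{\left(11,b \right)} = 63 \left(4 - \frac{11}{5} - \frac{11 \cdot 11^{2}}{5}\right) = 63 \left(4 - \frac{11}{5} - \frac{11}{5} \cdot 121\right) = 63 \left(4 - \frac{11}{5} - \frac{1331}{5}\right) = 63 \left(- \frac{1322}{5}\right) = - \frac{83286}{5}$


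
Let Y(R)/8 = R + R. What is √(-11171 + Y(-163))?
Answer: 3*I*√1531 ≈ 117.38*I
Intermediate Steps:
Y(R) = 16*R (Y(R) = 8*(R + R) = 8*(2*R) = 16*R)
√(-11171 + Y(-163)) = √(-11171 + 16*(-163)) = √(-11171 - 2608) = √(-13779) = 3*I*√1531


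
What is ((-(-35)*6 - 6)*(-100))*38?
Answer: -775200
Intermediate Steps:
((-(-35)*6 - 6)*(-100))*38 = ((-7*(-30) - 6)*(-100))*38 = ((210 - 6)*(-100))*38 = (204*(-100))*38 = -20400*38 = -775200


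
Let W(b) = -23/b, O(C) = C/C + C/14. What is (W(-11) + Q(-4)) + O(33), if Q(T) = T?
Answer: 223/154 ≈ 1.4481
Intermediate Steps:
O(C) = 1 + C/14 (O(C) = 1 + C*(1/14) = 1 + C/14)
(W(-11) + Q(-4)) + O(33) = (-23/(-11) - 4) + (1 + (1/14)*33) = (-23*(-1/11) - 4) + (1 + 33/14) = (23/11 - 4) + 47/14 = -21/11 + 47/14 = 223/154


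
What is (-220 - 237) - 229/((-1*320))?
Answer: -146011/320 ≈ -456.28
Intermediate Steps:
(-220 - 237) - 229/((-1*320)) = -457 - 229/(-320) = -457 - 229*(-1)/320 = -457 - 1*(-229/320) = -457 + 229/320 = -146011/320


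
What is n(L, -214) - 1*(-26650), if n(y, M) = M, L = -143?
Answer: 26436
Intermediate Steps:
n(L, -214) - 1*(-26650) = -214 - 1*(-26650) = -214 + 26650 = 26436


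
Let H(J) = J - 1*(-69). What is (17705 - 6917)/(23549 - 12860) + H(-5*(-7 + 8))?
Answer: 231628/3563 ≈ 65.009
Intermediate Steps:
H(J) = 69 + J (H(J) = J + 69 = 69 + J)
(17705 - 6917)/(23549 - 12860) + H(-5*(-7 + 8)) = (17705 - 6917)/(23549 - 12860) + (69 - 5*(-7 + 8)) = 10788/10689 + (69 - 5*1) = 10788*(1/10689) + (69 - 5) = 3596/3563 + 64 = 231628/3563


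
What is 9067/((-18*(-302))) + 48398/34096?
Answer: 71529995/23168232 ≈ 3.0874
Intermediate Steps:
9067/((-18*(-302))) + 48398/34096 = 9067/5436 + 48398*(1/34096) = 9067*(1/5436) + 24199/17048 = 9067/5436 + 24199/17048 = 71529995/23168232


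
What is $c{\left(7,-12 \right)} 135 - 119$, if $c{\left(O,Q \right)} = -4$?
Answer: $-659$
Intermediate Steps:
$c{\left(7,-12 \right)} 135 - 119 = \left(-4\right) 135 - 119 = -540 - 119 = -659$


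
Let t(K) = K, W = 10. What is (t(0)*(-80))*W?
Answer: 0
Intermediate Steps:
(t(0)*(-80))*W = (0*(-80))*10 = 0*10 = 0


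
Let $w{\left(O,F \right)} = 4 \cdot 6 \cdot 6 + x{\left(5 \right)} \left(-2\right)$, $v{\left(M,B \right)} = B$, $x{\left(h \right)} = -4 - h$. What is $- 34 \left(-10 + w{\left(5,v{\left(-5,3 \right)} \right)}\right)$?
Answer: $-5168$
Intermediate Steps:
$w{\left(O,F \right)} = 162$ ($w{\left(O,F \right)} = 4 \cdot 6 \cdot 6 + \left(-4 - 5\right) \left(-2\right) = 24 \cdot 6 + \left(-4 - 5\right) \left(-2\right) = 144 - -18 = 144 + 18 = 162$)
$- 34 \left(-10 + w{\left(5,v{\left(-5,3 \right)} \right)}\right) = - 34 \left(-10 + 162\right) = \left(-34\right) 152 = -5168$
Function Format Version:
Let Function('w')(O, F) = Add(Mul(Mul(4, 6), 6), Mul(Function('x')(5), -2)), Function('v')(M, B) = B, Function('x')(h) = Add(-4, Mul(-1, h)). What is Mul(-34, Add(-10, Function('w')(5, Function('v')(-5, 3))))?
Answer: -5168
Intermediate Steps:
Function('w')(O, F) = 162 (Function('w')(O, F) = Add(Mul(Mul(4, 6), 6), Mul(Add(-4, Mul(-1, 5)), -2)) = Add(Mul(24, 6), Mul(Add(-4, -5), -2)) = Add(144, Mul(-9, -2)) = Add(144, 18) = 162)
Mul(-34, Add(-10, Function('w')(5, Function('v')(-5, 3)))) = Mul(-34, Add(-10, 162)) = Mul(-34, 152) = -5168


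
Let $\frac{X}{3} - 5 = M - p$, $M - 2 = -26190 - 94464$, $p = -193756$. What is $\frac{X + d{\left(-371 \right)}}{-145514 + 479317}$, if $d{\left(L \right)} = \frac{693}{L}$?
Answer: $\frac{11624232}{17691559} \approx 0.65705$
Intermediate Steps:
$M = -120652$ ($M = 2 - 120654 = -120652$)
$X = 219327$ ($X = 15 + 3 \left(-120652 - -193756\right) = 15 + 3 \left(-120652 + 193756\right) = 15 + 3 \cdot 73104 = 15 + 219312 = 219327$)
$\frac{X + d{\left(-371 \right)}}{-145514 + 479317} = \frac{219327 + \frac{693}{-371}}{-145514 + 479317} = \frac{219327 + 693 \left(- \frac{1}{371}\right)}{333803} = \left(219327 - \frac{99}{53}\right) \frac{1}{333803} = \frac{11624232}{53} \cdot \frac{1}{333803} = \frac{11624232}{17691559}$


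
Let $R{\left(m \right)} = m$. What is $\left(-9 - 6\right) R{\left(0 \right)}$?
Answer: $0$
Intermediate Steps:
$\left(-9 - 6\right) R{\left(0 \right)} = \left(-9 - 6\right) 0 = \left(-15\right) 0 = 0$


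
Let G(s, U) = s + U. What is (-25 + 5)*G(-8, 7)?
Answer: 20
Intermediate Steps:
G(s, U) = U + s
(-25 + 5)*G(-8, 7) = (-25 + 5)*(7 - 8) = -20*(-1) = 20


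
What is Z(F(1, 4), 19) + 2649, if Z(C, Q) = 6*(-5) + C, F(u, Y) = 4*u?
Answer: 2623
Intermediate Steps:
Z(C, Q) = -30 + C
Z(F(1, 4), 19) + 2649 = (-30 + 4*1) + 2649 = (-30 + 4) + 2649 = -26 + 2649 = 2623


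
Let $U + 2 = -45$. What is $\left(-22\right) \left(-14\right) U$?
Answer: $-14476$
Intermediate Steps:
$U = -47$ ($U = -2 - 45 = -47$)
$\left(-22\right) \left(-14\right) U = \left(-22\right) \left(-14\right) \left(-47\right) = 308 \left(-47\right) = -14476$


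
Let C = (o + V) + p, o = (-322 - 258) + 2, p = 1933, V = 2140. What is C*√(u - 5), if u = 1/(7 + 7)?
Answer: 3495*I*√966/14 ≈ 7759.0*I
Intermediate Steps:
o = -578 (o = -580 + 2 = -578)
u = 1/14 ≈ 0.071429
C = 3495 (C = (-578 + 2140) + 1933 = 1562 + 1933 = 3495)
C*√(u - 5) = 3495*√(1/14 - 5) = 3495*√(-69/14) = 3495*(I*√966/14) = 3495*I*√966/14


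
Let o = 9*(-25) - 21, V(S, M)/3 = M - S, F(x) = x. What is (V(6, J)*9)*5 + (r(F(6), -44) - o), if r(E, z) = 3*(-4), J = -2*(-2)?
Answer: -36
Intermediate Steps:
J = 4
r(E, z) = -12
V(S, M) = -3*S + 3*M (V(S, M) = 3*(M - S) = -3*S + 3*M)
o = -246 (o = -225 - 21 = -246)
(V(6, J)*9)*5 + (r(F(6), -44) - o) = ((-3*6 + 3*4)*9)*5 + (-12 - 1*(-246)) = ((-18 + 12)*9)*5 + (-12 + 246) = -6*9*5 + 234 = -54*5 + 234 = -270 + 234 = -36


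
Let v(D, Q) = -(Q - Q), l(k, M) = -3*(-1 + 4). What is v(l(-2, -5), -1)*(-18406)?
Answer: 0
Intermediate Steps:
l(k, M) = -9 (l(k, M) = -3*3 = -9)
v(D, Q) = 0 (v(D, Q) = -1*0 = 0)
v(l(-2, -5), -1)*(-18406) = 0*(-18406) = 0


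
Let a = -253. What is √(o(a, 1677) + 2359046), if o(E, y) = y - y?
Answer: √2359046 ≈ 1535.9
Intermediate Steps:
o(E, y) = 0
√(o(a, 1677) + 2359046) = √(0 + 2359046) = √2359046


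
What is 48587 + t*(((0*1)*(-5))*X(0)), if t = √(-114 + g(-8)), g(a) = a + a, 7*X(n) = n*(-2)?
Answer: 48587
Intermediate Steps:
X(n) = -2*n/7 (X(n) = (n*(-2))/7 = (-2*n)/7 = -2*n/7)
g(a) = 2*a
t = I*√130 (t = √(-114 + 2*(-8)) = √(-114 - 16) = √(-130) = I*√130 ≈ 11.402*I)
48587 + t*(((0*1)*(-5))*X(0)) = 48587 + (I*√130)*(((0*1)*(-5))*(-2/7*0)) = 48587 + (I*√130)*((0*(-5))*0) = 48587 + (I*√130)*(0*0) = 48587 + (I*√130)*0 = 48587 + 0 = 48587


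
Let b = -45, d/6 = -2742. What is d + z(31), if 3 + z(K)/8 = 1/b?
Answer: -741428/45 ≈ -16476.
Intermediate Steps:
d = -16452 (d = 6*(-2742) = -16452)
z(K) = -1088/45 (z(K) = -24 + 8/(-45) = -24 + 8*(-1/45) = -24 - 8/45 = -1088/45)
d + z(31) = -16452 - 1088/45 = -741428/45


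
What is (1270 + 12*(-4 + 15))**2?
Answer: 1965604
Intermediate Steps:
(1270 + 12*(-4 + 15))**2 = (1270 + 12*11)**2 = (1270 + 132)**2 = 1402**2 = 1965604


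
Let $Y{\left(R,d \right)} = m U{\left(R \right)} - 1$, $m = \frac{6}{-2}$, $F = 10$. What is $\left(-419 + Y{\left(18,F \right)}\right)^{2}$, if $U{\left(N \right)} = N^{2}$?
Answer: $1937664$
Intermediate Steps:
$m = -3$ ($m = 6 \left(- \frac{1}{2}\right) = -3$)
$Y{\left(R,d \right)} = -1 - 3 R^{2}$ ($Y{\left(R,d \right)} = - 3 R^{2} - 1 = -1 - 3 R^{2}$)
$\left(-419 + Y{\left(18,F \right)}\right)^{2} = \left(-419 - \left(1 + 3 \cdot 18^{2}\right)\right)^{2} = \left(-419 - 973\right)^{2} = \left(-1392\right)^{2} = 1937664$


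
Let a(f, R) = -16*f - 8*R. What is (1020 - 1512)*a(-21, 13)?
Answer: -114144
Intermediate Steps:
(1020 - 1512)*a(-21, 13) = (1020 - 1512)*(-16*(-21) - 8*13) = -492*(336 - 104) = -492*232 = -114144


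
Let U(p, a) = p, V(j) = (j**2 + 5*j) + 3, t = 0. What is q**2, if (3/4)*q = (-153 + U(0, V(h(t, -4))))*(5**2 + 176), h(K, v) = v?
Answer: 1681328016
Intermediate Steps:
V(j) = 3 + j**2 + 5*j
q = -41004 (q = 4*((-153 + 0)*(5**2 + 176))/3 = 4*(-153*(25 + 176))/3 = 4*(-153*201)/3 = (4/3)*(-30753) = -41004)
q**2 = (-41004)**2 = 1681328016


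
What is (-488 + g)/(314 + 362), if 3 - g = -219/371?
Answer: -44929/62699 ≈ -0.71658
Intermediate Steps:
g = 1332/371 (g = 3 - (-219)/371 = 3 - 1*(-219/371) = 3 + 219/371 = 1332/371 ≈ 3.5903)
(-488 + g)/(314 + 362) = (-488 + 1332/371)/(314 + 362) = -179716/371/676 = -179716/371*1/676 = -44929/62699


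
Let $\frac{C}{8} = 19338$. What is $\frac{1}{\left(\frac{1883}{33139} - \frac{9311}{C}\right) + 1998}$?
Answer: $\frac{5126735856}{10243200990691} \approx 0.0005005$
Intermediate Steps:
$C = 154704$ ($C = 8 \cdot 19338 = 154704$)
$\frac{1}{\left(\frac{1883}{33139} - \frac{9311}{C}\right) + 1998} = \frac{1}{\left(\frac{1883}{33139} - \frac{9311}{154704}\right) + 1998} = \frac{1}{- \frac{17249597}{5126735856} + 1998} = \frac{1}{\frac{10243200990691}{5126735856}} = \frac{5126735856}{10243200990691}$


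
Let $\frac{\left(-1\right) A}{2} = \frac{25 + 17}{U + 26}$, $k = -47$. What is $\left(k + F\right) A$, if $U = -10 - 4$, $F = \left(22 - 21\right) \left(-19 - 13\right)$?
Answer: $553$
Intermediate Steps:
$F = -32$ ($F = 1 \left(-32\right) = -32$)
$U = -14$
$A = -7$ ($A = - 2 \frac{25 + 17}{-14 + 26} = - 2 \cdot \frac{42}{12} = - 2 \cdot 42 \cdot \frac{1}{12} = \left(-2\right) \frac{7}{2} = -7$)
$\left(k + F\right) A = \left(-47 - 32\right) \left(-7\right) = \left(-79\right) \left(-7\right) = 553$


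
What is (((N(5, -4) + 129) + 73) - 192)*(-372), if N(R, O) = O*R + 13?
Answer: -1116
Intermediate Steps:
N(R, O) = 13 + O*R
(((N(5, -4) + 129) + 73) - 192)*(-372) = ((((13 - 4*5) + 129) + 73) - 192)*(-372) = ((((13 - 20) + 129) + 73) - 192)*(-372) = (((-7 + 129) + 73) - 192)*(-372) = ((122 + 73) - 192)*(-372) = (195 - 192)*(-372) = 3*(-372) = -1116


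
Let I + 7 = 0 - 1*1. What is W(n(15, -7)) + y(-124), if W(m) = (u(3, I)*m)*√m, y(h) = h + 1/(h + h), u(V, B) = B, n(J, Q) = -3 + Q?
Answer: -30753/248 + 80*I*√10 ≈ -124.0 + 252.98*I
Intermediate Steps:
I = -8 (I = -7 + (0 - 1*1) = -7 + (0 - 1) = -7 - 1 = -8)
y(h) = h + 1/(2*h)
W(m) = -8*m^(3/2) (W(m) = (-8*m)*√m = -8*m^(3/2))
W(n(15, -7)) + y(-124) = -8*(-3 - 7)^(3/2) + (-124 + (½)/(-124)) = -(-80)*I*√10 + (-124 + (½)*(-1/124)) = -(-80)*I*√10 + (-124 - 1/248) = 80*I*√10 - 30753/248 = -30753/248 + 80*I*√10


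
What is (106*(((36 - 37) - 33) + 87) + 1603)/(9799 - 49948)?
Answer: -2407/13383 ≈ -0.17986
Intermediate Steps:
(106*(((36 - 37) - 33) + 87) + 1603)/(9799 - 49948) = (106*((-1 - 33) + 87) + 1603)/(-40149) = (106*(-34 + 87) + 1603)*(-1/40149) = (106*53 + 1603)*(-1/40149) = (5618 + 1603)*(-1/40149) = 7221*(-1/40149) = -2407/13383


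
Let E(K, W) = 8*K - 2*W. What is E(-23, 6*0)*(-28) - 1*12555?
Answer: -7403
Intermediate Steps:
E(K, W) = -2*W + 8*K
E(-23, 6*0)*(-28) - 1*12555 = (-12*0 + 8*(-23))*(-28) - 1*12555 = (-2*0 - 184)*(-28) - 12555 = (0 - 184)*(-28) - 12555 = -184*(-28) - 12555 = 5152 - 12555 = -7403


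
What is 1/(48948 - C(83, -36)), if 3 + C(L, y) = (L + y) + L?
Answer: 1/48821 ≈ 2.0483e-5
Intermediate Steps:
C(L, y) = -3 + y + 2*L (C(L, y) = -3 + ((L + y) + L) = -3 + (y + 2*L) = -3 + y + 2*L)
1/(48948 - C(83, -36)) = 1/(48948 - (-3 - 36 + 2*83)) = 1/(48948 - (-3 - 36 + 166)) = 1/(48948 - 1*127) = 1/(48948 - 127) = 1/48821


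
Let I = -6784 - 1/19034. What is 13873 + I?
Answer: 134932025/19034 ≈ 7089.0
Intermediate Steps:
I = -129126657/19034 (I = -6784 - 1*1/19034 = -6784 - 1/19034 = -129126657/19034 ≈ -6784.0)
13873 + I = 13873 - 129126657/19034 = 134932025/19034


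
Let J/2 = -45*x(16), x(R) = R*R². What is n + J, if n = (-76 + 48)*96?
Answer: -371328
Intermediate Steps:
x(R) = R³
n = -2688 (n = -28*96 = -2688)
J = -368640 (J = 2*(-45*16³) = 2*(-45*4096) = 2*(-184320) = -368640)
n + J = -2688 - 368640 = -371328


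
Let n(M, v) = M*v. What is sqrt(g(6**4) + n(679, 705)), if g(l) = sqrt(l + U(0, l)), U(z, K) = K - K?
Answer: sqrt(478731) ≈ 691.90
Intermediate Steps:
U(z, K) = 0
g(l) = sqrt(l) (g(l) = sqrt(l + 0) = sqrt(l))
sqrt(g(6**4) + n(679, 705)) = sqrt(sqrt(6**4) + 679*705) = sqrt(sqrt(1296) + 478695) = sqrt(36 + 478695) = sqrt(478731)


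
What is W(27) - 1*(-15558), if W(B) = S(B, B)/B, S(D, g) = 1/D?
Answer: 11341783/729 ≈ 15558.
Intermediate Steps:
W(B) = B**(-2) (W(B) = 1/(B*B) = B**(-2))
W(27) - 1*(-15558) = 27**(-2) - 1*(-15558) = 1/729 + 15558 = 11341783/729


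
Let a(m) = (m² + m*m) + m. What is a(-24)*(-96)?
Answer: -108288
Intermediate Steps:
a(m) = m + 2*m² (a(m) = (m² + m²) + m = 2*m² + m = m + 2*m²)
a(-24)*(-96) = -24*(1 + 2*(-24))*(-96) = -24*(1 - 48)*(-96) = -24*(-47)*(-96) = 1128*(-96) = -108288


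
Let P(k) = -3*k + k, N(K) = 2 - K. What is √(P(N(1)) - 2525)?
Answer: 19*I*√7 ≈ 50.269*I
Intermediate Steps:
P(k) = -2*k
√(P(N(1)) - 2525) = √(-2*(2 - 1*1) - 2525) = √(-2*(2 - 1) - 2525) = √(-2*1 - 2525) = √(-2 - 2525) = √(-2527) = 19*I*√7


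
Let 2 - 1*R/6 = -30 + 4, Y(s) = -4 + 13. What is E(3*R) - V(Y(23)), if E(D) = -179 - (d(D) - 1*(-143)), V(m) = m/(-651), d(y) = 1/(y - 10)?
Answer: -34516491/107198 ≈ -321.99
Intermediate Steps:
Y(s) = 9
R = 168 (R = 12 - 6*(-30 + 4) = 12 - 6*(-26) = 12 + 156 = 168)
d(y) = 1/(-10 + y)
V(m) = -m/651 (V(m) = m*(-1/651) = -m/651)
E(D) = -322 - 1/(-10 + D) (E(D) = -179 - (1/(-10 + D) - 1*(-143)) = -179 - (1/(-10 + D) + 143) = -179 - (143 + 1/(-10 + D)) = -179 + (-143 - 1/(-10 + D)) = -322 - 1/(-10 + D))
E(3*R) - V(Y(23)) = (3219 - 966*168)/(-10 + 3*168) - (-1)*9/651 = (3219 - 322*504)/(-10 + 504) - 1*(-3/217) = (3219 - 162288)/494 + 3/217 = (1/494)*(-159069) + 3/217 = -159069/494 + 3/217 = -34516491/107198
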